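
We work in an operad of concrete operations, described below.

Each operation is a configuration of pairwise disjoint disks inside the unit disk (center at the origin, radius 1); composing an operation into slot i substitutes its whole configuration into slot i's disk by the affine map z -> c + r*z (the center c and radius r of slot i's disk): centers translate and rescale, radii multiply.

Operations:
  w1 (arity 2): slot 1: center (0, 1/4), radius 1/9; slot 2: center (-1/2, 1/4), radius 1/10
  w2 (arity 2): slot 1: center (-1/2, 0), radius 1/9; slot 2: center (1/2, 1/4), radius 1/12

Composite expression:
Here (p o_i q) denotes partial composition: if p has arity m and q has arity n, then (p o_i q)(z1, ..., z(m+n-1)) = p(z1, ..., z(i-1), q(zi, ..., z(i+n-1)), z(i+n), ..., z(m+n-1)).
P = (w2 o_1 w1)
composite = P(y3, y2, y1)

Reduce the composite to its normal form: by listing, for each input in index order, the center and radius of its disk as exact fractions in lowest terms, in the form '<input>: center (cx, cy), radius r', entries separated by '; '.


y1: center (1/2, 1/4), radius 1/12; y2: center (-5/9, 1/36), radius 1/90; y3: center (-1/2, 1/36), radius 1/81

Each y-disk chains the slot maps above it in w2; radii multiply.
for y3, the 2-step affine chain lands on center (-1/2, 1/36), radius 1/81
for y2, the 2-step affine chain lands on center (-5/9, 1/36), radius 1/90
for y1, the 1-step affine chain lands on center (1/2, 1/4), radius 1/12


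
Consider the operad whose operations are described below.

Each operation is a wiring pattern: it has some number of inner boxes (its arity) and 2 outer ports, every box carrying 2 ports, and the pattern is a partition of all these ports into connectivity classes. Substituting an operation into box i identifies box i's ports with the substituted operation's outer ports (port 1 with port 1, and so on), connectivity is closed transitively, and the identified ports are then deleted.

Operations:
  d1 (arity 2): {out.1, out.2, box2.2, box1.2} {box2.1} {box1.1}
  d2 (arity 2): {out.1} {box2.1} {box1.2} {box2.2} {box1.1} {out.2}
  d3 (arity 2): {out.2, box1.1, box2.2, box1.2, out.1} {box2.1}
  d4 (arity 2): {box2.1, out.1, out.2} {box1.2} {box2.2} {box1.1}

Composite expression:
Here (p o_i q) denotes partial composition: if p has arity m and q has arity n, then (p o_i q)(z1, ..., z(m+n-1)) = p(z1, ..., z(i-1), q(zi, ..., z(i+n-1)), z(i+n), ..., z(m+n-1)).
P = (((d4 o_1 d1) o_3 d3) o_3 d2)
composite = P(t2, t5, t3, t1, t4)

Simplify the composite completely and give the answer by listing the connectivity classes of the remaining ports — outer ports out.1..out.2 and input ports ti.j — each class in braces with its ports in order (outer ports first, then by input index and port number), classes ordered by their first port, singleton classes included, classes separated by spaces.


Substituting into d4 glues patterns; closure does the rest.
the subtree at d1 composes to {out.1, out.2, t2.2, t5.2} {t2.1} {t5.1} on (t2, t5); out.j = own outer ports
the subtree at d2 composes to {out.1} {out.2} {t1.1} {t1.2} {t3.1} {t3.2} on (t3, t1); out.j = own outer ports
the subtree at d3 composes to {out.1, out.2, t4.2} {t1.1} {t1.2} {t3.1} {t3.2} {t4.1} on (t3, t1, t4); out.j = own outer ports
the subtree at d4 composes to {out.1, out.2, t4.2} {t1.1} {t1.2} {t2.1} {t2.2, t5.2} {t3.1} {t3.2} {t4.1} {t5.1} on (t2, t5, t3, t1, t4); out.j = own outer ports

{out.1, out.2, t4.2} {t1.1} {t1.2} {t2.1} {t2.2, t5.2} {t3.1} {t3.2} {t4.1} {t5.1}


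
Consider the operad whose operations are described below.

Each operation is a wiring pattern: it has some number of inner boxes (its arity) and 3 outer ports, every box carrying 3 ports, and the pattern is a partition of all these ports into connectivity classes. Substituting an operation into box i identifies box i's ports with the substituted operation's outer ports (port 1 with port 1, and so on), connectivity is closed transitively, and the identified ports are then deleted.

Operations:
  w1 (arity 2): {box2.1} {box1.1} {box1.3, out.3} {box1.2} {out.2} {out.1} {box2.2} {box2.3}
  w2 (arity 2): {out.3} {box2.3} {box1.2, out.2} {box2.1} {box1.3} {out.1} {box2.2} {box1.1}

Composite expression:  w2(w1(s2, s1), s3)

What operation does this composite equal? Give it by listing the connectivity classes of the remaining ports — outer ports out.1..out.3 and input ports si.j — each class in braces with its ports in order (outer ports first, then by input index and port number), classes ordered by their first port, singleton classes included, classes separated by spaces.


{out.1} {out.2} {out.3} {s1.1} {s1.2} {s1.3} {s2.1} {s2.2} {s2.3} {s3.1} {s3.2} {s3.3}


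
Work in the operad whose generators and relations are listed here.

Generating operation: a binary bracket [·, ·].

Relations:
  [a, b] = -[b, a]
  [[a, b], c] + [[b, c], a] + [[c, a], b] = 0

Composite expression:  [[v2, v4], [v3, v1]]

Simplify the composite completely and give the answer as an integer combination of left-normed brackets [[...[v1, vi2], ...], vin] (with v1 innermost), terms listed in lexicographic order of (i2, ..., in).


A multilinear Lie element is pinned by v1-initial words (v1 innermost).
Composite bracket: [[v2, v4], [v3, v1]]
Each bracket splits as ab - ba, giving 8 signed words (2^3 = 8).
Only words starting with v1 matter:
  from v1v3v2v4, sign +1: term +[[[v1, v3], v2], v4]
  from v1v3v4v2, sign -1: term -[[[v1, v3], v4], v2]

[[[v1, v3], v2], v4] - [[[v1, v3], v4], v2]


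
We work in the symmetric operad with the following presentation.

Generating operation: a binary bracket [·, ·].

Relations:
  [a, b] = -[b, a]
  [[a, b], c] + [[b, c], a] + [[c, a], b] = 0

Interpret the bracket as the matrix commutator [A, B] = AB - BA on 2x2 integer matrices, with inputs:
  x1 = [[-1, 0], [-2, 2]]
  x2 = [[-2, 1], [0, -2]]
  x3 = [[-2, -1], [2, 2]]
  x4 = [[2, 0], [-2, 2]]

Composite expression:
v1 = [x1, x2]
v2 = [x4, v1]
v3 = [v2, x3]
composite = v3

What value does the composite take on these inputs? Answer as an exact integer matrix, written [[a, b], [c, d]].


[[-8, 12], [56, 8]]

[x1, x2] = [[2, -3], [0, -2]]
[x4, [x1, x2]] = [[-6, 0], [-8, 6]]
[[x4, [x1, x2]], x3] = [[-8, 12], [56, 8]]


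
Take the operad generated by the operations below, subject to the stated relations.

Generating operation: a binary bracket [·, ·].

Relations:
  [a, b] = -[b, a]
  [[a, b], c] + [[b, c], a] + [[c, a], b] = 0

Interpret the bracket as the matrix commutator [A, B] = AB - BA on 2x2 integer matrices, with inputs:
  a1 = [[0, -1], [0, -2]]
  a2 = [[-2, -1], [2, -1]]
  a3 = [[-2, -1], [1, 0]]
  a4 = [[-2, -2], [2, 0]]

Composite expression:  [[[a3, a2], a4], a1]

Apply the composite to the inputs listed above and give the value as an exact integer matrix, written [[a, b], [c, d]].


[[-2, -28], [-4, 2]]

[a3, a2] = [[-1, 1], [3, 1]]
[[a3, a2], a4] = [[8, 6], [-2, -8]]
[[[a3, a2], a4], a1] = [[-2, -28], [-4, 2]]


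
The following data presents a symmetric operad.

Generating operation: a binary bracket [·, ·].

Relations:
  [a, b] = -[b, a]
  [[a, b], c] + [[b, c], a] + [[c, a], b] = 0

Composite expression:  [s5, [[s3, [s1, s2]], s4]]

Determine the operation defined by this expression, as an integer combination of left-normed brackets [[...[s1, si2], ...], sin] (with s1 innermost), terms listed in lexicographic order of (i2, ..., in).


Skip Jacobi rewriting: expand, keep s1-initial words, read off terms.
Composite bracket: [s5, [[s3, [s1, s2]], s4]]
The bracket unfolds into 16 signed words via [a, b] = ab - ba (2^4 = 16).
Only words starting with s1 matter:
  word s1s2s3s4s5 has sign +1, contributing +[[[[s1, s2], s3], s4], s5]

[[[[s1, s2], s3], s4], s5]


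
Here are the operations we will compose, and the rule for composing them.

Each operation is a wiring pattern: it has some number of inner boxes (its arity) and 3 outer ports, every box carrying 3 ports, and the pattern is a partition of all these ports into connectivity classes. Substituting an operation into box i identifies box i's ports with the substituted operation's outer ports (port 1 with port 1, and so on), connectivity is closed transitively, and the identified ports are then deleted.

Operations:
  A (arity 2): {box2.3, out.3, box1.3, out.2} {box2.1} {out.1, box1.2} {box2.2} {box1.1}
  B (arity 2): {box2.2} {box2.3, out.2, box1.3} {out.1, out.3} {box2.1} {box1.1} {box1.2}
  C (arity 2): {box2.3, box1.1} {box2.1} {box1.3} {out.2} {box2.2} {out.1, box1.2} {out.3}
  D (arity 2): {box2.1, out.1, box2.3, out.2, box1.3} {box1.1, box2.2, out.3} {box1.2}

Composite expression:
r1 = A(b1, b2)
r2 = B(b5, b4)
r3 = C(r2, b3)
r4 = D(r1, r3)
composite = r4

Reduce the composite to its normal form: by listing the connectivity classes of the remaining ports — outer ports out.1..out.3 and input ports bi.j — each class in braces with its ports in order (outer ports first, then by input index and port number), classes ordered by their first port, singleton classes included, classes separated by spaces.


{out.1, out.2, b1.3, b2.3, b4.3, b5.3} {out.3, b1.2} {b1.1} {b2.1} {b2.2} {b3.1} {b3.2} {b3.3} {b4.1} {b4.2} {b5.1} {b5.2}

After gluing at D, chains via deleted ports link the b-ports.
A over (b1, b2) gives {out.1, b1.2} {out.2, out.3, b1.3, b2.3} {b1.1} {b2.1} {b2.2}, out.j being that stage's outer ports
B over (b5, b4) gives {out.1, out.3} {out.2, b4.3, b5.3} {b4.1} {b4.2} {b5.1} {b5.2}, out.j being that stage's outer ports
C over (b5, b4, b3) gives {out.1, b4.3, b5.3} {out.2} {out.3} {b3.1} {b3.2} {b3.3} {b4.1} {b4.2} {b5.1} {b5.2}, out.j being that stage's outer ports
D over (b1, b2, b5, b4, b3) gives {out.1, out.2, b1.3, b2.3, b4.3, b5.3} {out.3, b1.2} {b1.1} {b2.1} {b2.2} {b3.1} {b3.2} {b3.3} {b4.1} {b4.2} {b5.1} {b5.2}, out.j being that stage's outer ports


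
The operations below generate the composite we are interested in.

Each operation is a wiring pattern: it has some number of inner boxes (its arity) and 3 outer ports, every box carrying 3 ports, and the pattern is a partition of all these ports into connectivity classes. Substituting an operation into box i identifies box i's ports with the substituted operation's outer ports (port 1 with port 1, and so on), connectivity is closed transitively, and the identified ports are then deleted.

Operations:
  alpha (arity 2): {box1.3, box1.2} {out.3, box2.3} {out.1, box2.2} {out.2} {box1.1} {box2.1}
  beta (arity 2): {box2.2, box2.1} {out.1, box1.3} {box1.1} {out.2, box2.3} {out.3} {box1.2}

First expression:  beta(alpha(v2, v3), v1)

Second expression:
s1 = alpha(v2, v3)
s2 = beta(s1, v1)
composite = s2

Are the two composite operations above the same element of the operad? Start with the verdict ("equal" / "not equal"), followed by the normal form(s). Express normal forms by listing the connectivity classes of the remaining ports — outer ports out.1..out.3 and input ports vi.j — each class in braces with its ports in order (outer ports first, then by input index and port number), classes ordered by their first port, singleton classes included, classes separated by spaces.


equal; both compose to {out.1, v3.3} {out.2, v1.3} {out.3} {v1.1, v1.2} {v2.1} {v2.2, v2.3} {v3.1} {v3.2}


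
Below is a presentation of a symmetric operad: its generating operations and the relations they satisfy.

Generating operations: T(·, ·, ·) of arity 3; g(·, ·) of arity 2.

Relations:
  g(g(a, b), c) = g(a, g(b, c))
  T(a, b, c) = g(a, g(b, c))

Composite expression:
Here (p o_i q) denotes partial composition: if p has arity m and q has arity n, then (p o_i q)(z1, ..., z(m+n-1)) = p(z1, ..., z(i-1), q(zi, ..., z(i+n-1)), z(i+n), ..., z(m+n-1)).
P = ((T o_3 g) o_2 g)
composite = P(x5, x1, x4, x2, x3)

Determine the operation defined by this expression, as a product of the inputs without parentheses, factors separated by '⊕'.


x5 ⊕ x1 ⊕ x4 ⊕ x2 ⊕ x3

The T-tree's shape is irrelevant; the x-reading-order decides.
g(x1, x4) reduces to x1 ⊕ x4
g(x2, x3) reduces to x2 ⊕ x3
T(x5, g(x1, x4), g(x2, x3)) reduces to x5 ⊕ x1 ⊕ x4 ⊕ x2 ⊕ x3


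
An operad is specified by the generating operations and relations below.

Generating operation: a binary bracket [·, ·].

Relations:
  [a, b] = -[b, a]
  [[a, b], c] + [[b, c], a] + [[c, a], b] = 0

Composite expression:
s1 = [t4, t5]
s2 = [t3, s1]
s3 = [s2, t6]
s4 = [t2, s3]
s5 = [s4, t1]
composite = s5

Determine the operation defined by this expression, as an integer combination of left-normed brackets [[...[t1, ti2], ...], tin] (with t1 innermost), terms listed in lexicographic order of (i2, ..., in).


Antisymmetry and Jacobi reduce to t1-anchored left-normed brackets.
Composite bracket: [[t2, [[t3, [t4, t5]], t6]], t1]
Applying ab - ba throughout gives 32 signed words (2^5 = 32).
Only words starting with t1 matter:
  the word t1t2t3t4t5t6 carries sign -1 and contributes -[[[[[t1, t2], t3], t4], t5], t6]
  the word t1t2t3t5t4t6 carries sign +1 and contributes +[[[[[t1, t2], t3], t5], t4], t6]
  the word t1t2t4t5t3t6 carries sign +1 and contributes +[[[[[t1, t2], t4], t5], t3], t6]
  the word t1t2t5t4t3t6 carries sign -1 and contributes -[[[[[t1, t2], t5], t4], t3], t6]
  the word t1t2t6t3t4t5 carries sign +1 and contributes +[[[[[t1, t2], t6], t3], t4], t5]
  the word t1t2t6t3t5t4 carries sign -1 and contributes -[[[[[t1, t2], t6], t3], t5], t4]
  the word t1t2t6t4t5t3 carries sign -1 and contributes -[[[[[t1, t2], t6], t4], t5], t3]
  the word t1t2t6t5t4t3 carries sign +1 and contributes +[[[[[t1, t2], t6], t5], t4], t3]
  the word t1t3t4t5t6t2 carries sign +1 and contributes +[[[[[t1, t3], t4], t5], t6], t2]
  the word t1t3t5t4t6t2 carries sign -1 and contributes -[[[[[t1, t3], t5], t4], t6], t2]
  the word t1t4t5t3t6t2 carries sign -1 and contributes -[[[[[t1, t4], t5], t3], t6], t2]
  the word t1t5t4t3t6t2 carries sign +1 and contributes +[[[[[t1, t5], t4], t3], t6], t2]
  the word t1t6t3t4t5t2 carries sign -1 and contributes -[[[[[t1, t6], t3], t4], t5], t2]
  the word t1t6t3t5t4t2 carries sign +1 and contributes +[[[[[t1, t6], t3], t5], t4], t2]
  the word t1t6t4t5t3t2 carries sign +1 and contributes +[[[[[t1, t6], t4], t5], t3], t2]
  the word t1t6t5t4t3t2 carries sign -1 and contributes -[[[[[t1, t6], t5], t4], t3], t2]

-[[[[[t1, t2], t3], t4], t5], t6] + [[[[[t1, t2], t3], t5], t4], t6] + [[[[[t1, t2], t4], t5], t3], t6] - [[[[[t1, t2], t5], t4], t3], t6] + [[[[[t1, t2], t6], t3], t4], t5] - [[[[[t1, t2], t6], t3], t5], t4] - [[[[[t1, t2], t6], t4], t5], t3] + [[[[[t1, t2], t6], t5], t4], t3] + [[[[[t1, t3], t4], t5], t6], t2] - [[[[[t1, t3], t5], t4], t6], t2] - [[[[[t1, t4], t5], t3], t6], t2] + [[[[[t1, t5], t4], t3], t6], t2] - [[[[[t1, t6], t3], t4], t5], t2] + [[[[[t1, t6], t3], t5], t4], t2] + [[[[[t1, t6], t4], t5], t3], t2] - [[[[[t1, t6], t5], t4], t3], t2]


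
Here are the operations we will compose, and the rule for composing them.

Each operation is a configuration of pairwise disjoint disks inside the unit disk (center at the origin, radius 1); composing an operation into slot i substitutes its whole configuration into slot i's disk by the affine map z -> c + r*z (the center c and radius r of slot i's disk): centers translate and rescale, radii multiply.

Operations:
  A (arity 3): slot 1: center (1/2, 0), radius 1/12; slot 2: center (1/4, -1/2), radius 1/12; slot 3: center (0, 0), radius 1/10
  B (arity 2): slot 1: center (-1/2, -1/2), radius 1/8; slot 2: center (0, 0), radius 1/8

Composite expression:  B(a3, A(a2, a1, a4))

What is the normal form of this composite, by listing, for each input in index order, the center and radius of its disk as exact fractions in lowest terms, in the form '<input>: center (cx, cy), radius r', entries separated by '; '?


a1: center (1/32, -1/16), radius 1/96; a2: center (1/16, 0), radius 1/96; a3: center (-1/2, -1/2), radius 1/8; a4: center (0, 0), radius 1/80

Below B, radii multiply path by path; the a-disk centers shift.
input a3: composing its 1 substitution step yields center (-1/2, -1/2), radius 1/8
input a2: composing its 2 substitution steps yields center (1/16, 0), radius 1/96
input a1: composing its 2 substitution steps yields center (1/32, -1/16), radius 1/96
input a4: composing its 2 substitution steps yields center (0, 0), radius 1/80


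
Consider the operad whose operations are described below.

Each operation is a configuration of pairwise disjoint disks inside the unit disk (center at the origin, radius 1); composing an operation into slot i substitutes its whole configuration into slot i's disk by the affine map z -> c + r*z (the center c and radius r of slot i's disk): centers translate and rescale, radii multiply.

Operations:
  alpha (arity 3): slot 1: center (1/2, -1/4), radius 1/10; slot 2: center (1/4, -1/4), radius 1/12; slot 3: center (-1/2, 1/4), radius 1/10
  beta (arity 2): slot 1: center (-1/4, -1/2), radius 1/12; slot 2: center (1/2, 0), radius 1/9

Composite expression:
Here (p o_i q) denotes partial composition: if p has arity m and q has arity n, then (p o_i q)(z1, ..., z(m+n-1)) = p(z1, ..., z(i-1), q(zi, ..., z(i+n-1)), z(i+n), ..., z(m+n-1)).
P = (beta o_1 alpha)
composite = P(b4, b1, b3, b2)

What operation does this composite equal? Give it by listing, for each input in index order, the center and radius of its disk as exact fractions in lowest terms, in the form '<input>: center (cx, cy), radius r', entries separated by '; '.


b1: center (-11/48, -25/48), radius 1/144; b2: center (1/2, 0), radius 1/9; b3: center (-7/24, -23/48), radius 1/120; b4: center (-5/24, -25/48), radius 1/120

Only the slot chain above each b matters under beta; compose those maps.
for b4, the 2-step affine chain lands on center (-5/24, -25/48), radius 1/120
for b1, the 2-step affine chain lands on center (-11/48, -25/48), radius 1/144
for b3, the 2-step affine chain lands on center (-7/24, -23/48), radius 1/120
for b2, the 1-step affine chain lands on center (1/2, 0), radius 1/9


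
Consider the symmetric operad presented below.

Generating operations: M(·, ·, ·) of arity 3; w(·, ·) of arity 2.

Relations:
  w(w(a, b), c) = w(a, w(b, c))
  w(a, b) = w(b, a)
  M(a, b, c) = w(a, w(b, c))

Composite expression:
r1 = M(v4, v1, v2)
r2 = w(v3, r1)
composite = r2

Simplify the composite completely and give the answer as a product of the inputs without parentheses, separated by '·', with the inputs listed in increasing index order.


v1 · v2 · v3 · v4

Key point: w commutes, so take the v-inputs in any fixed order.
M(v4, v1, v2) collapses to v4 · v1 · v2
w(v3, M(v4, v1, v2)) collapses to v3 · v4 · v1 · v2
reordering the factors by index: v1 · v2 · v3 · v4


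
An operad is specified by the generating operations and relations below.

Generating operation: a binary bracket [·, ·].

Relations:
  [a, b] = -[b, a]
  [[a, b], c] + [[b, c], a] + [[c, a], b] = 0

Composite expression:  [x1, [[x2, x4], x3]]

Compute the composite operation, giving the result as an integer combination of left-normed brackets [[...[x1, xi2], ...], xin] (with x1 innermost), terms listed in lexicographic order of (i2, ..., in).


Left-normed coefficients sit on the x1-initial expansion words.
Composite bracket: [x1, [[x2, x4], x3]]
Expanding via [a, b] = ab - ba: 8 signed words (2^3 = 8).
Coefficients come from the x1-initial words:
  x1x2x4x3 (sign +1) contributes +[[[x1, x2], x4], x3]
  x1x3x2x4 (sign -1) contributes -[[[x1, x3], x2], x4]
  x1x3x4x2 (sign +1) contributes +[[[x1, x3], x4], x2]
  x1x4x2x3 (sign -1) contributes -[[[x1, x4], x2], x3]

[[[x1, x2], x4], x3] - [[[x1, x3], x2], x4] + [[[x1, x3], x4], x2] - [[[x1, x4], x2], x3]


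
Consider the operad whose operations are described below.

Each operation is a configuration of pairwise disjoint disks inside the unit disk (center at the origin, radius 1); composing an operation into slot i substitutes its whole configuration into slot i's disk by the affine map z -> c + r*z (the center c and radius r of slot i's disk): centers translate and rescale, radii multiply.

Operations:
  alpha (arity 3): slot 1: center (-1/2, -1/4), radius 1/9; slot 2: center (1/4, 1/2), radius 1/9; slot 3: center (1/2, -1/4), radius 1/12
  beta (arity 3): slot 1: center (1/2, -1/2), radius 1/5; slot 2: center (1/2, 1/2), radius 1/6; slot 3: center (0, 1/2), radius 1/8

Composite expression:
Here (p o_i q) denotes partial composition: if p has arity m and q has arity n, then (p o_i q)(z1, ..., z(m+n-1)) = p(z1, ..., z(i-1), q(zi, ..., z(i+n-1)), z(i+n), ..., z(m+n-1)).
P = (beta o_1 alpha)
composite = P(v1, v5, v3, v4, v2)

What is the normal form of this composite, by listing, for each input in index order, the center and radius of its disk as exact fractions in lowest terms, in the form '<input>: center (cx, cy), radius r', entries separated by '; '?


v1: center (2/5, -11/20), radius 1/45; v2: center (0, 1/2), radius 1/8; v3: center (3/5, -11/20), radius 1/60; v4: center (1/2, 1/2), radius 1/6; v5: center (11/20, -2/5), radius 1/45

Follow each v-input down from beta: c' goes to c + r*c', radius to r*r'.
input v1: applying the 2 nested substitutions gives center (2/5, -11/20), radius 1/45
input v5: applying the 2 nested substitutions gives center (11/20, -2/5), radius 1/45
input v3: applying the 2 nested substitutions gives center (3/5, -11/20), radius 1/60
input v4: applying the 1 nested substitution gives center (1/2, 1/2), radius 1/6
input v2: applying the 1 nested substitution gives center (0, 1/2), radius 1/8


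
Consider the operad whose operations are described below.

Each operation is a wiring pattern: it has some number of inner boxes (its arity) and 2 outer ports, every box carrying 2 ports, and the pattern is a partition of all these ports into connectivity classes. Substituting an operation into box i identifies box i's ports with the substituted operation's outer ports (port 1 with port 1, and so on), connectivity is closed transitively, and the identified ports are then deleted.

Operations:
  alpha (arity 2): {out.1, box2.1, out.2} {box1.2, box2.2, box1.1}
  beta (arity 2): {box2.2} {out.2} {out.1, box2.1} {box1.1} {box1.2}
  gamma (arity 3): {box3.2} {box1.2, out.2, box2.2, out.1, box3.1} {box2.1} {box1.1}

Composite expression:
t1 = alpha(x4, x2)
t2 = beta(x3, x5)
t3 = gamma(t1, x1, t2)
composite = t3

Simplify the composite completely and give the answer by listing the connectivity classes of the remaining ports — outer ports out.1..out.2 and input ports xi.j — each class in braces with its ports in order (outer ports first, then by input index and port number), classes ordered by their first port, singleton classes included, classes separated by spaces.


{out.1, out.2, x1.2, x2.1, x5.1} {x1.1} {x2.2, x4.1, x4.2} {x3.1} {x3.2} {x5.2}


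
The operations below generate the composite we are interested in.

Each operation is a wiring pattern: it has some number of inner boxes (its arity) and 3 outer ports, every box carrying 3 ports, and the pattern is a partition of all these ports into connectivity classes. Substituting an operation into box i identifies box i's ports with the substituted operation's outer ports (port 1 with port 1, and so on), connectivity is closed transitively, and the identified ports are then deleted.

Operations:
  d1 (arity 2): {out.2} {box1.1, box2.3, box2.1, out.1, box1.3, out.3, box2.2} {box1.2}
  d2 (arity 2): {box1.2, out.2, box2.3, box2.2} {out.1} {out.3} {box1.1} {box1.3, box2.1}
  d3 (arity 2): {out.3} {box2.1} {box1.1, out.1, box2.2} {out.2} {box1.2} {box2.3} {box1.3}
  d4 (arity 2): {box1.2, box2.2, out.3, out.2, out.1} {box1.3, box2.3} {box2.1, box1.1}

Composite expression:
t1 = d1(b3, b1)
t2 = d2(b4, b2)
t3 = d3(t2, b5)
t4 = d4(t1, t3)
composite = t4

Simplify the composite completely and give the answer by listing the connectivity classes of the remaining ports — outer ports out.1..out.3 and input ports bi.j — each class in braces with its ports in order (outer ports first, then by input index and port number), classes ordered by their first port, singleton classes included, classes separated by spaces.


Two ports join when wires chain via d4-identified ports.
composing d1 on (b3, b1), with out.j its own outer ports: {out.1, out.3, b1.1, b1.2, b1.3, b3.1, b3.3} {out.2} {b3.2}
composing d2 on (b4, b2), with out.j its own outer ports: {out.1} {out.2, b2.2, b2.3, b4.2} {out.3} {b2.1, b4.3} {b4.1}
composing d3 on (b4, b2, b5), with out.j its own outer ports: {out.1, b5.2} {out.2} {out.3} {b2.1, b4.3} {b2.2, b2.3, b4.2} {b4.1} {b5.1} {b5.3}
composing d4 on (b3, b1, b4, b2, b5), with out.j its own outer ports: {out.1, out.2, out.3} {b1.1, b1.2, b1.3, b3.1, b3.3, b5.2} {b2.1, b4.3} {b2.2, b2.3, b4.2} {b3.2} {b4.1} {b5.1} {b5.3}

{out.1, out.2, out.3} {b1.1, b1.2, b1.3, b3.1, b3.3, b5.2} {b2.1, b4.3} {b2.2, b2.3, b4.2} {b3.2} {b4.1} {b5.1} {b5.3}


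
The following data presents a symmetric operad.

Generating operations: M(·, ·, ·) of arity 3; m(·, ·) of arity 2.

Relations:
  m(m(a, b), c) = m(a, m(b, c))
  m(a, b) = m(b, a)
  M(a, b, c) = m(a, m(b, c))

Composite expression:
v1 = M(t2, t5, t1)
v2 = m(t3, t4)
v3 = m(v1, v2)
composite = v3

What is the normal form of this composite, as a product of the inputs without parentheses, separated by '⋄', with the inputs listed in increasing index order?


t1 ⋄ t2 ⋄ t3 ⋄ t4 ⋄ t5

Any arrangement under m is one operation, so sort the t-inputs.
M(t2, t5, t1) spells out as t2 ⋄ t5 ⋄ t1
m(t3, t4) spells out as t3 ⋄ t4
m(M(t2, t5, t1), m(t3, t4)) spells out as t2 ⋄ t5 ⋄ t1 ⋄ t3 ⋄ t4
the factors in increasing index order: t1 ⋄ t2 ⋄ t3 ⋄ t4 ⋄ t5


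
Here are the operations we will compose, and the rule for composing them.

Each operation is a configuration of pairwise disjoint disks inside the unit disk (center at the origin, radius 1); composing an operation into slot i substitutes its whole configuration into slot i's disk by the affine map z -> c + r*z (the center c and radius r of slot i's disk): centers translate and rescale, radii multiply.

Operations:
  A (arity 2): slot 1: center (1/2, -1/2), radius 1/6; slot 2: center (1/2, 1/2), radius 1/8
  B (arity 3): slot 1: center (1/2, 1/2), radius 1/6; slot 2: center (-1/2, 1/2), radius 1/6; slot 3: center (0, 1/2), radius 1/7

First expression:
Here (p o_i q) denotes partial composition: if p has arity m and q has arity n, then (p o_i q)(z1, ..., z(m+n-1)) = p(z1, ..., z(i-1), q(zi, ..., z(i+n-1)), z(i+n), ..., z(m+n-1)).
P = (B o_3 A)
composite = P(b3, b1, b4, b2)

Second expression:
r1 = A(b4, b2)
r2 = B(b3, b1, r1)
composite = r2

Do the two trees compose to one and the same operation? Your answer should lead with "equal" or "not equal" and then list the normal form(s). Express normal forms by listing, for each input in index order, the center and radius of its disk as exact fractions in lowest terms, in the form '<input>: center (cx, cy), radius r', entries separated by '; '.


equal; both compose to b1: center (-1/2, 1/2), radius 1/6; b2: center (1/14, 4/7), radius 1/56; b3: center (1/2, 1/2), radius 1/6; b4: center (1/14, 3/7), radius 1/42

Normal form of the first expression: b1: center (-1/2, 1/2), radius 1/6; b2: center (1/14, 4/7), radius 1/56; b3: center (1/2, 1/2), radius 1/6; b4: center (1/14, 3/7), radius 1/42
Normal form of the second expression: b1: center (-1/2, 1/2), radius 1/6; b2: center (1/14, 4/7), radius 1/56; b3: center (1/2, 1/2), radius 1/6; b4: center (1/14, 3/7), radius 1/42
The normal forms match — equal.


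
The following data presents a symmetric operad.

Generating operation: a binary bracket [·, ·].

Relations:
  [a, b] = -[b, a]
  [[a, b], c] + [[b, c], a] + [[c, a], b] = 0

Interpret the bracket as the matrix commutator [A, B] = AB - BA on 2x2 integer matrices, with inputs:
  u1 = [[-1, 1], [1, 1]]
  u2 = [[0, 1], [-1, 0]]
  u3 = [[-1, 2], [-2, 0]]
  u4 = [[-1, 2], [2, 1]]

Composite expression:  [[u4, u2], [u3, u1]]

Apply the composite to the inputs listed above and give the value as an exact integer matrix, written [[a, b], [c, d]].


[u4, u2] = [[-4, -2], [-2, 4]]
[u3, u1] = [[4, 3], [5, -4]]
[[u4, u2], [u3, u1]] = [[-4, -8], [24, 4]]

[[-4, -8], [24, 4]]


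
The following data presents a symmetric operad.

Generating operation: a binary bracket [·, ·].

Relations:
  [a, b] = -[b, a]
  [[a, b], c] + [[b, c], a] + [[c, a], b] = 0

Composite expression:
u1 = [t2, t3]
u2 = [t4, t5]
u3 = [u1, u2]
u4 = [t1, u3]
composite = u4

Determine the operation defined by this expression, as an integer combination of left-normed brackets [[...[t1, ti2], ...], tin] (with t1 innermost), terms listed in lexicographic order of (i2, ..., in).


Skip Jacobi rewriting: expand, keep t1-initial words, read off terms.
Composite bracket: [t1, [[t2, t3], [t4, t5]]]
Expanding via [a, b] = ab - ba: 16 signed words (2^4 = 16).
Coefficients come from the t1-initial words:
  the word t1t2t3t4t5 carries sign +1 and contributes +[[[[t1, t2], t3], t4], t5]
  the word t1t2t3t5t4 carries sign -1 and contributes -[[[[t1, t2], t3], t5], t4]
  the word t1t3t2t4t5 carries sign -1 and contributes -[[[[t1, t3], t2], t4], t5]
  the word t1t3t2t5t4 carries sign +1 and contributes +[[[[t1, t3], t2], t5], t4]
  the word t1t4t5t2t3 carries sign -1 and contributes -[[[[t1, t4], t5], t2], t3]
  the word t1t4t5t3t2 carries sign +1 and contributes +[[[[t1, t4], t5], t3], t2]
  the word t1t5t4t2t3 carries sign +1 and contributes +[[[[t1, t5], t4], t2], t3]
  the word t1t5t4t3t2 carries sign -1 and contributes -[[[[t1, t5], t4], t3], t2]

[[[[t1, t2], t3], t4], t5] - [[[[t1, t2], t3], t5], t4] - [[[[t1, t3], t2], t4], t5] + [[[[t1, t3], t2], t5], t4] - [[[[t1, t4], t5], t2], t3] + [[[[t1, t4], t5], t3], t2] + [[[[t1, t5], t4], t2], t3] - [[[[t1, t5], t4], t3], t2]


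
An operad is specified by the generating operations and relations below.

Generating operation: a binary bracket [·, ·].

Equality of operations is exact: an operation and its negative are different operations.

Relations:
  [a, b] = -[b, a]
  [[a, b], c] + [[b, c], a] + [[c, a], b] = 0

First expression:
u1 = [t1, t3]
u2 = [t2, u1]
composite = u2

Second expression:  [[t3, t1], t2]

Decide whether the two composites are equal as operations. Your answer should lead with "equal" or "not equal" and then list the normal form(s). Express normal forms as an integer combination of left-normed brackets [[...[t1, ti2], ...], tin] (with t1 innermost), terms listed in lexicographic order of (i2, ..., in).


The first composite normalizes to -[[t1, t3], t2]
The second composite normalizes to -[[t1, t3], t2]
Same normal form: equal.

equal; both compose to -[[t1, t3], t2]


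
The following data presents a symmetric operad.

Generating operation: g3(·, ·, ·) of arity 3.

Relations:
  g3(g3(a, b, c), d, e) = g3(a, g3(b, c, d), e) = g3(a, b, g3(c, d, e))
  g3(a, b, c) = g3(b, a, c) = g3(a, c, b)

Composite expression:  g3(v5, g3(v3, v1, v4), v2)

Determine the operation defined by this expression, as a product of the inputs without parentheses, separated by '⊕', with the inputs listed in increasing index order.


v1 ⊕ v2 ⊕ v3 ⊕ v4 ⊕ v5

Shape and order are irrelevant to g3; the v-input set decides.
g3(v3, v1, v4) linearizes to v3 ⊕ v1 ⊕ v4
g3(v5, g3(v3, v1, v4), v2) linearizes to v5 ⊕ v3 ⊕ v1 ⊕ v4 ⊕ v2
reordering the factors by index: v1 ⊕ v2 ⊕ v3 ⊕ v4 ⊕ v5


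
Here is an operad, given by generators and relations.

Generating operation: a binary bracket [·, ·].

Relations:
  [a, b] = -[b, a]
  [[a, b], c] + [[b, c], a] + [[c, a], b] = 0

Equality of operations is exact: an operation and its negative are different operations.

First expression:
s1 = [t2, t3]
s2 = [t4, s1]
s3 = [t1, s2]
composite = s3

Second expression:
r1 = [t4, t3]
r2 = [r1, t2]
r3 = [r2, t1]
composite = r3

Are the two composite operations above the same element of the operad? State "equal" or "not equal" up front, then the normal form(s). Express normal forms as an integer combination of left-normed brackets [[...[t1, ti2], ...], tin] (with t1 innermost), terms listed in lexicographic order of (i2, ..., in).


not equal; first: -[[[t1, t2], t3], t4] + [[[t1, t3], t2], t4] + [[[t1, t4], t2], t3] - [[[t1, t4], t3], t2]; second: -[[[t1, t2], t3], t4] + [[[t1, t2], t4], t3] + [[[t1, t3], t4], t2] - [[[t1, t4], t3], t2]

The first expression reduces to -[[[t1, t2], t3], t4] + [[[t1, t3], t2], t4] + [[[t1, t4], t2], t3] - [[[t1, t4], t3], t2]
The second expression reduces to -[[[t1, t2], t3], t4] + [[[t1, t2], t4], t3] + [[[t1, t3], t4], t2] - [[[t1, t4], t3], t2]
No match — not equal.


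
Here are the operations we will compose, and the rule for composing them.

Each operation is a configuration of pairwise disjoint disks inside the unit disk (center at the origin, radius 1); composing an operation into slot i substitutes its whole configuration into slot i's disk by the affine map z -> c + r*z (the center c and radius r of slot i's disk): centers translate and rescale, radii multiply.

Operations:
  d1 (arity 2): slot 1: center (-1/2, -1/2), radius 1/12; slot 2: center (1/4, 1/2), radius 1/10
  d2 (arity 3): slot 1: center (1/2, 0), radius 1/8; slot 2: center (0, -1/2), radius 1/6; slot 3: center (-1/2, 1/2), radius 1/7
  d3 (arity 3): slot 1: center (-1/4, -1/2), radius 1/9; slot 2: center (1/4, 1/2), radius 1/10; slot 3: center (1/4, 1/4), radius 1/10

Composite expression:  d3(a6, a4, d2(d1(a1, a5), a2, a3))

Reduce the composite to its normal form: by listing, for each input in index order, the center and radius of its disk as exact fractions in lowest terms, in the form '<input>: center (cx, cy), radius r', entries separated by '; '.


a1: center (47/160, 39/160), radius 1/960; a2: center (1/4, 1/5), radius 1/60; a3: center (1/5, 3/10), radius 1/70; a4: center (1/4, 1/2), radius 1/10; a5: center (97/320, 41/160), radius 1/800; a6: center (-1/4, -1/2), radius 1/9

Only the slot chain above each a matters under d3; compose those maps.
a6: after 1 affine step, its disk has center (-1/4, -1/2), radius 1/9
a4: after 1 affine step, its disk has center (1/4, 1/2), radius 1/10
a1: after 3 affine steps, its disk has center (47/160, 39/160), radius 1/960
a5: after 3 affine steps, its disk has center (97/320, 41/160), radius 1/800
a2: after 2 affine steps, its disk has center (1/4, 1/5), radius 1/60
a3: after 2 affine steps, its disk has center (1/5, 3/10), radius 1/70


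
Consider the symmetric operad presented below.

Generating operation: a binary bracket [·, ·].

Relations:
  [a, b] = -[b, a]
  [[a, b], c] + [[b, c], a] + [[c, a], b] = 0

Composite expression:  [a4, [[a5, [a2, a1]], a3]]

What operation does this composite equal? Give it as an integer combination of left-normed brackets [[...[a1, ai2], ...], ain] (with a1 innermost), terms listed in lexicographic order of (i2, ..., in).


Left-normed coefficients sit on the a1-initial expansion words.
Composite bracket: [a4, [[a5, [a2, a1]], a3]]
The bracket unfolds into 16 signed words via [a, b] = ab - ba (2^4 = 16).
The a1-initial words carry the normal form:
  from a1a2a5a3a4, sign -1: term -[[[[a1, a2], a5], a3], a4]

-[[[[a1, a2], a5], a3], a4]


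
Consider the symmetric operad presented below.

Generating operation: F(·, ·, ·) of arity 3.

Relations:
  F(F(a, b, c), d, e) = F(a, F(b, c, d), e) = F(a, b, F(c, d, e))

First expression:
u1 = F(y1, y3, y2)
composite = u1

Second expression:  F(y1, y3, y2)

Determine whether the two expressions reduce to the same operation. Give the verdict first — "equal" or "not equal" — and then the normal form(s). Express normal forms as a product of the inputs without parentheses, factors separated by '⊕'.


equal; the common form is y1 ⊕ y3 ⊕ y2

In normal form, the first expression is y1 ⊕ y3 ⊕ y2
In normal form, the second expression is y1 ⊕ y3 ⊕ y2
Both agree, so they are equal.


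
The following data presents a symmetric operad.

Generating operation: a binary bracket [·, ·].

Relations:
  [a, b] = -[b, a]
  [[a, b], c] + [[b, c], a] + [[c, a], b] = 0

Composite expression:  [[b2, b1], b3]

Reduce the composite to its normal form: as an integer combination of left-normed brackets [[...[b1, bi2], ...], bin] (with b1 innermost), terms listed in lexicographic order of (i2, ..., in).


-[[b1, b2], b3]

Antisymmetry and Jacobi reduce to b1-anchored left-normed brackets.
Composite bracket: [[b2, b1], b3]
Full expansion: 4 signed words from ab - ba (2^2 = 4).
Coefficients come from the b1-initial words:
  b1b2b3 appears with sign -1, giving the term -[[b1, b2], b3]


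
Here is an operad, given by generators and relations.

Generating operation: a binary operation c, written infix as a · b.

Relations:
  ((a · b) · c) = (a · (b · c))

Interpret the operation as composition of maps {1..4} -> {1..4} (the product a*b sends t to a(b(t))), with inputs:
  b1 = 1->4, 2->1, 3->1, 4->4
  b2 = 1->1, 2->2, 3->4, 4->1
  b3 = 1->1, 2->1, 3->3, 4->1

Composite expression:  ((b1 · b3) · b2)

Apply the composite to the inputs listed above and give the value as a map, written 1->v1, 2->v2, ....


1->4, 2->4, 3->4, 4->4

(b1 · b3) = 1->4, 2->4, 3->1, 4->4
((b1 · b3) · b2) = 1->4, 2->4, 3->4, 4->4


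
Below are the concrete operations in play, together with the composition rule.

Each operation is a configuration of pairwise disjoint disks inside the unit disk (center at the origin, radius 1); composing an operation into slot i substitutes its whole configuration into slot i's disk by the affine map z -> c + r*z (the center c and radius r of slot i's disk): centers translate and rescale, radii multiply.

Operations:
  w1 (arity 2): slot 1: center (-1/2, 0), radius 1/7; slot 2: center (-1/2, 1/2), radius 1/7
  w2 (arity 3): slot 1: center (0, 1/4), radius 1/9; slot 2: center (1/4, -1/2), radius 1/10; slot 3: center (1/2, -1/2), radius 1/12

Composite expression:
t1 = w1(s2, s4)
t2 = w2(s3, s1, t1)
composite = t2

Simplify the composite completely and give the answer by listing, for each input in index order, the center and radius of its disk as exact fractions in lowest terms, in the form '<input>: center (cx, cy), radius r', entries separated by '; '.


Only the slot chain above each s matters under w2; compose those maps.
for s3, the 1-step affine chain lands on center (0, 1/4), radius 1/9
for s1, the 1-step affine chain lands on center (1/4, -1/2), radius 1/10
for s2, the 2-step affine chain lands on center (11/24, -1/2), radius 1/84
for s4, the 2-step affine chain lands on center (11/24, -11/24), radius 1/84

s1: center (1/4, -1/2), radius 1/10; s2: center (11/24, -1/2), radius 1/84; s3: center (0, 1/4), radius 1/9; s4: center (11/24, -11/24), radius 1/84


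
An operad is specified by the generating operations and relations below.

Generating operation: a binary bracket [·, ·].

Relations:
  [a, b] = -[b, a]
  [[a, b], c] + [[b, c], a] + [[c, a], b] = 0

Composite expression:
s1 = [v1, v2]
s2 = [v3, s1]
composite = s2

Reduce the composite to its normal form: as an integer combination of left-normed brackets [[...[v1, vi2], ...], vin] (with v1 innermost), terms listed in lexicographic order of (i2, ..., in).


-[[v1, v2], v3]

Skip Jacobi rewriting: expand, keep v1-initial words, read off terms.
Composite bracket: [v3, [v1, v2]]
Expanding via [a, b] = ab - ba: 4 signed words (2^2 = 4).
Coefficients come from the v1-initial words:
  word v1v2v3 has sign -1, contributing -[[v1, v2], v3]


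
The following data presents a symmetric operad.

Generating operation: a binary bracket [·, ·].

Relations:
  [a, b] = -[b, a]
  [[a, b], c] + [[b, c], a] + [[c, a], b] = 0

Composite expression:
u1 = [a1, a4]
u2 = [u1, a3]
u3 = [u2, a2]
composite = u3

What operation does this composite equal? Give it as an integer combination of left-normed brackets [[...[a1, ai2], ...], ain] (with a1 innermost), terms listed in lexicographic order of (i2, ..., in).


[[[a1, a4], a3], a2]

In the tensor algebra, words opening a1 carry the a1-anchored form.
Composite bracket: [[[a1, a4], a3], a2]
Expanding via [a, b] = ab - ba: 8 signed words (2^3 = 8).
Only words starting with a1 matter:
  from a1a4a3a2, sign +1: term +[[[a1, a4], a3], a2]


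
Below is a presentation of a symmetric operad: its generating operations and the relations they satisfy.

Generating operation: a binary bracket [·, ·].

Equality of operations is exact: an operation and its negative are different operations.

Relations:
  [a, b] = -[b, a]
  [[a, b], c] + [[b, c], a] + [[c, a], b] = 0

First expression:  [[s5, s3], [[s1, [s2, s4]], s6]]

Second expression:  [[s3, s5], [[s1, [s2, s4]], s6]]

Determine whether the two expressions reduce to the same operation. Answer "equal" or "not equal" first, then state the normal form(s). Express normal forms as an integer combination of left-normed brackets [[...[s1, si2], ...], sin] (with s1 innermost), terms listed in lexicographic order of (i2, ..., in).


not equal; the first gives [[[[[s1, s2], s4], s6], s3], s5] - [[[[[s1, s2], s4], s6], s5], s3] - [[[[[s1, s4], s2], s6], s3], s5] + [[[[[s1, s4], s2], s6], s5], s3] and the second -[[[[[s1, s2], s4], s6], s3], s5] + [[[[[s1, s2], s4], s6], s5], s3] + [[[[[s1, s4], s2], s6], s3], s5] - [[[[[s1, s4], s2], s6], s5], s3]

The first expression reduces to [[[[[s1, s2], s4], s6], s3], s5] - [[[[[s1, s2], s4], s6], s5], s3] - [[[[[s1, s4], s2], s6], s3], s5] + [[[[[s1, s4], s2], s6], s5], s3]
The second expression reduces to -[[[[[s1, s2], s4], s6], s3], s5] + [[[[[s1, s2], s4], s6], s5], s3] + [[[[[s1, s4], s2], s6], s3], s5] - [[[[[s1, s4], s2], s6], s5], s3]
The normal forms differ: not equal.
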